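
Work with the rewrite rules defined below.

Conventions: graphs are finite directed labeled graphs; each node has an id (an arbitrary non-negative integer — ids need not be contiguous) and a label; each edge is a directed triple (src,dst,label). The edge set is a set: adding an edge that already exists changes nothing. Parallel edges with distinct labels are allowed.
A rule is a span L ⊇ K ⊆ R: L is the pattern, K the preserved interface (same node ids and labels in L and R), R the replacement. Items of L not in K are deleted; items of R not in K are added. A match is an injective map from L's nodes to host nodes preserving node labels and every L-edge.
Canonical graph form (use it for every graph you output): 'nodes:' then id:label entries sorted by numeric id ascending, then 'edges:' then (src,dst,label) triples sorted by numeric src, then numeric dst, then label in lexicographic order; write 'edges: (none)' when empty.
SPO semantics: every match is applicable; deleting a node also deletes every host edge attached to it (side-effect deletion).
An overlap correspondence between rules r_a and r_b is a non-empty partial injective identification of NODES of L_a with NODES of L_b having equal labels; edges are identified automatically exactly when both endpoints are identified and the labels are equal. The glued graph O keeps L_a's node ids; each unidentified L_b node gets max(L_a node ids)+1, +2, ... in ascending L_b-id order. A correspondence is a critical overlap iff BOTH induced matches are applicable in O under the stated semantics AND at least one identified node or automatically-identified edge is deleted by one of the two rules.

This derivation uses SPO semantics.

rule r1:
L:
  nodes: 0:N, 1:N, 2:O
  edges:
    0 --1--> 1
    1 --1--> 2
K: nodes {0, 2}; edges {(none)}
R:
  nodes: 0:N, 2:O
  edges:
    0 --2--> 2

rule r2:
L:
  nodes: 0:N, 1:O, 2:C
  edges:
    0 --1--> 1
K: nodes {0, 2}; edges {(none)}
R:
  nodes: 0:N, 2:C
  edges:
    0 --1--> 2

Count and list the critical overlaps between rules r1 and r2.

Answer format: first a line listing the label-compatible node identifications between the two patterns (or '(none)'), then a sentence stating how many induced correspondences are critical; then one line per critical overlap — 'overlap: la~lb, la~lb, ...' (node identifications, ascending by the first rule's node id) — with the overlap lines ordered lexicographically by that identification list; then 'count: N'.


label-compatible node identifications between L(r1) and L(r2): 0~0, 1~0, 2~1
4 of the induced correspondences are critical overlaps of r1 and r2.
overlap: 0~0, 2~1
overlap: 1~0
overlap: 1~0, 2~1
overlap: 2~1
count: 4


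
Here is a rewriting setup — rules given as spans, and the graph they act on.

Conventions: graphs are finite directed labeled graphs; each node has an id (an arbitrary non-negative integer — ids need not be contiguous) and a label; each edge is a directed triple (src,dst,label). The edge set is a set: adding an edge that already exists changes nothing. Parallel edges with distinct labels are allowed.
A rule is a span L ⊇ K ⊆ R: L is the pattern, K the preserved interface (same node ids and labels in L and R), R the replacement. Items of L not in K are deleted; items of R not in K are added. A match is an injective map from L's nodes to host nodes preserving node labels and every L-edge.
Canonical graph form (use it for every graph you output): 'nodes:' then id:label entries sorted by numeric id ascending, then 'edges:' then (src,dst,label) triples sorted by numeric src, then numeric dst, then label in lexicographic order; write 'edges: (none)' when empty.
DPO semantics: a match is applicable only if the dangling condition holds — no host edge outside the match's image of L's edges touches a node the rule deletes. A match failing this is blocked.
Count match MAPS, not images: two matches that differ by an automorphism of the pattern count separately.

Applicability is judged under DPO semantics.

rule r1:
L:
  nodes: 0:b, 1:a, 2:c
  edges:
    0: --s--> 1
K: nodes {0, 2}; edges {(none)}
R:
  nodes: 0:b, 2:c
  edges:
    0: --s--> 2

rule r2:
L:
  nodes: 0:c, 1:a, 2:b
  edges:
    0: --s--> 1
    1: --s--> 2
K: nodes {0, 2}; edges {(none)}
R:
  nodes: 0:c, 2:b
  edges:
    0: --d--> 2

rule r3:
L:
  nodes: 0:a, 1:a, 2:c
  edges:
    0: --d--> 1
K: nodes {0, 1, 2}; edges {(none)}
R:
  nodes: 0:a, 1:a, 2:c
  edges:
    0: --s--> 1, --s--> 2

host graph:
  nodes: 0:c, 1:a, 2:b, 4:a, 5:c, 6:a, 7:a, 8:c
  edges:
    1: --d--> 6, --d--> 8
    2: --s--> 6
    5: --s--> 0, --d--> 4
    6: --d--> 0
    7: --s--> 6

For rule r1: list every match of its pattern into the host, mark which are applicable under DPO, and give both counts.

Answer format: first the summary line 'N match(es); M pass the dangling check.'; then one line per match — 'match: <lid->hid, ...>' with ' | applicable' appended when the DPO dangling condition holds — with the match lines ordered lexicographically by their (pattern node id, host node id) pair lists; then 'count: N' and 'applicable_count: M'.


3 match(es); 0 pass the dangling check.
match: 0->2, 1->6, 2->0
match: 0->2, 1->6, 2->5
match: 0->2, 1->6, 2->8
count: 3
applicable_count: 0


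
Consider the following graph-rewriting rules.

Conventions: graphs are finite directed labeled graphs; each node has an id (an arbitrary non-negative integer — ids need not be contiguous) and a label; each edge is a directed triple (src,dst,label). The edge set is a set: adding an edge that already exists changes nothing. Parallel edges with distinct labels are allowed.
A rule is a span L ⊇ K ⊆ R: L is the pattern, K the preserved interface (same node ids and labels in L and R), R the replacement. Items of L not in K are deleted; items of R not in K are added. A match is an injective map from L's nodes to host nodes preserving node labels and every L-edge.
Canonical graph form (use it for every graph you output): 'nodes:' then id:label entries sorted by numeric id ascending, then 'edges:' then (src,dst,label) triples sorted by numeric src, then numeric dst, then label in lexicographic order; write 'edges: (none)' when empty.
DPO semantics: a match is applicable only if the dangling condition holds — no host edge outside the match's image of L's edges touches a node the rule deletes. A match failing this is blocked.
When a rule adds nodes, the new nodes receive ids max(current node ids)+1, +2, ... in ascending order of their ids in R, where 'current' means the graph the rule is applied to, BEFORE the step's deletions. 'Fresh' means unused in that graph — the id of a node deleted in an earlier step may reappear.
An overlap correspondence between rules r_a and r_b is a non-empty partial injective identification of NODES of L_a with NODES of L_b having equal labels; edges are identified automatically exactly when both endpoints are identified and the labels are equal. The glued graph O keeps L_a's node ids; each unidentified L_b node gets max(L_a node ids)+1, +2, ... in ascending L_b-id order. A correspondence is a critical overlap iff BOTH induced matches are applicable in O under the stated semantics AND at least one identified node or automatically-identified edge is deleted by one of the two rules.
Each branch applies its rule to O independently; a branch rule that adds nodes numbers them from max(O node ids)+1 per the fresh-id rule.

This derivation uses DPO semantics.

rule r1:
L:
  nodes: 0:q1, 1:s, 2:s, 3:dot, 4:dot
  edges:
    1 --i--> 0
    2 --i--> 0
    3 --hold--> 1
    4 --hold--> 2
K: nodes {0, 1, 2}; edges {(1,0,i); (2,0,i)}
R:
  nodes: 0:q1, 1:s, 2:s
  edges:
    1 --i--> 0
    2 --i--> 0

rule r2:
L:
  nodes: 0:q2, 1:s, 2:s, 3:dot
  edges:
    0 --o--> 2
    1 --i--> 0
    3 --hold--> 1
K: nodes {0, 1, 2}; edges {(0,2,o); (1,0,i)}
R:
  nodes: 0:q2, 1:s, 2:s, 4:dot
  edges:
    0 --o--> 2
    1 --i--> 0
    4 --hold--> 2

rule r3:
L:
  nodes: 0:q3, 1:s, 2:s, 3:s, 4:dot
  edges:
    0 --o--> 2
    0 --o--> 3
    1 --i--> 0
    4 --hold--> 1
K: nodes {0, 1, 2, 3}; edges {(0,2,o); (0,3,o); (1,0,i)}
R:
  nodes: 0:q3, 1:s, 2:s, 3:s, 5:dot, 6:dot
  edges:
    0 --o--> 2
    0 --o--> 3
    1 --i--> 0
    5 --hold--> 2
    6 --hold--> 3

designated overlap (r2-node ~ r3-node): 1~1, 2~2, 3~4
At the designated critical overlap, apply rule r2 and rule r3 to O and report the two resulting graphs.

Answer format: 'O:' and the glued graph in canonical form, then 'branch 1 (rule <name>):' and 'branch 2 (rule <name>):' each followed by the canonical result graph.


O:
nodes: 0:q2, 1:s, 2:s, 3:dot, 4:q3, 5:s
edges: (0,2,o); (1,0,i); (1,4,i); (3,1,hold); (4,2,o); (4,5,o)
branch 1 (rule r2):
nodes: 0:q2, 1:s, 2:s, 4:q3, 5:s, 6:dot
edges: (0,2,o); (1,0,i); (1,4,i); (4,2,o); (4,5,o); (6,2,hold)
branch 2 (rule r3):
nodes: 0:q2, 1:s, 2:s, 4:q3, 5:s, 6:dot, 7:dot
edges: (0,2,o); (1,0,i); (1,4,i); (4,2,o); (4,5,o); (6,2,hold); (7,5,hold)


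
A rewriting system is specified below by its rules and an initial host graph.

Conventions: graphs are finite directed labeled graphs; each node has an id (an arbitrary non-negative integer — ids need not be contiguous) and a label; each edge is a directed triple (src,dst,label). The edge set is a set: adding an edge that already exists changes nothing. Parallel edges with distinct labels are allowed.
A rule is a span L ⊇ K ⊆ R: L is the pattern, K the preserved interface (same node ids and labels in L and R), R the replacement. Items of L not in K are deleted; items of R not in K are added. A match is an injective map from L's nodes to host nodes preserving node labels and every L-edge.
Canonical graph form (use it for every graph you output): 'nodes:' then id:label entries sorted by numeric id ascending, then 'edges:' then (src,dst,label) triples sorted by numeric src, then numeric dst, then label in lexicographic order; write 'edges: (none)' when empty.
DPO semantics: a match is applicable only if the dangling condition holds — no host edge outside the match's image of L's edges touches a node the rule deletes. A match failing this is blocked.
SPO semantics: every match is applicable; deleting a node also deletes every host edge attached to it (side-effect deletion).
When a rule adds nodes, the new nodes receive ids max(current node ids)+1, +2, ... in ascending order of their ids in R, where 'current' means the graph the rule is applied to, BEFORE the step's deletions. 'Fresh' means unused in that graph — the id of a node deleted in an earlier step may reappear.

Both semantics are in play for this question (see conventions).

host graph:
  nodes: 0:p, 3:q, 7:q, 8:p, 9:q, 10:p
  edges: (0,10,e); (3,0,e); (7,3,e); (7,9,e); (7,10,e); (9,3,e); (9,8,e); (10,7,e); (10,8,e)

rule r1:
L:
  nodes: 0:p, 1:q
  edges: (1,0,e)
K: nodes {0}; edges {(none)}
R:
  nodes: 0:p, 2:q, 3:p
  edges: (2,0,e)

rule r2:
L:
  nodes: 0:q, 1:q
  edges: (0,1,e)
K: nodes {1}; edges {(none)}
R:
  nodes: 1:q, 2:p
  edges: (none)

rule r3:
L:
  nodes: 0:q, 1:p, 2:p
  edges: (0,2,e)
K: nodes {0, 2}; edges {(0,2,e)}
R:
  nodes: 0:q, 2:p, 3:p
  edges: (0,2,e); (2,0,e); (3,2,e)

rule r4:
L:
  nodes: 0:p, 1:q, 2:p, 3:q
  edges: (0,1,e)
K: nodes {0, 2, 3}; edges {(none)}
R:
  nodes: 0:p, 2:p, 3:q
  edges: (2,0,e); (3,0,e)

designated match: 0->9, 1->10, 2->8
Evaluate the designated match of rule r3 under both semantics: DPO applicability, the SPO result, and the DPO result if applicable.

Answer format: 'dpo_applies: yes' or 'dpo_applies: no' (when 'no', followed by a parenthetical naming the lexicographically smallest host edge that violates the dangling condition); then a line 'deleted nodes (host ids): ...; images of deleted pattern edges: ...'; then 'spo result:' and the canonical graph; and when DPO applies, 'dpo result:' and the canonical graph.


dpo_applies: no
(the rule deletes node 10, which keeps host edge (0,10,e) outside the match image — the dangling condition fails, DPO blocks; SPO proceeds and side-deletes such edges)
deleted nodes (host ids): 10; images of deleted pattern edges: (none)
spo result:
nodes: 0:p, 3:q, 7:q, 8:p, 9:q, 11:p
edges: (3,0,e); (7,3,e); (7,9,e); (8,9,e); (9,3,e); (9,8,e); (11,8,e)


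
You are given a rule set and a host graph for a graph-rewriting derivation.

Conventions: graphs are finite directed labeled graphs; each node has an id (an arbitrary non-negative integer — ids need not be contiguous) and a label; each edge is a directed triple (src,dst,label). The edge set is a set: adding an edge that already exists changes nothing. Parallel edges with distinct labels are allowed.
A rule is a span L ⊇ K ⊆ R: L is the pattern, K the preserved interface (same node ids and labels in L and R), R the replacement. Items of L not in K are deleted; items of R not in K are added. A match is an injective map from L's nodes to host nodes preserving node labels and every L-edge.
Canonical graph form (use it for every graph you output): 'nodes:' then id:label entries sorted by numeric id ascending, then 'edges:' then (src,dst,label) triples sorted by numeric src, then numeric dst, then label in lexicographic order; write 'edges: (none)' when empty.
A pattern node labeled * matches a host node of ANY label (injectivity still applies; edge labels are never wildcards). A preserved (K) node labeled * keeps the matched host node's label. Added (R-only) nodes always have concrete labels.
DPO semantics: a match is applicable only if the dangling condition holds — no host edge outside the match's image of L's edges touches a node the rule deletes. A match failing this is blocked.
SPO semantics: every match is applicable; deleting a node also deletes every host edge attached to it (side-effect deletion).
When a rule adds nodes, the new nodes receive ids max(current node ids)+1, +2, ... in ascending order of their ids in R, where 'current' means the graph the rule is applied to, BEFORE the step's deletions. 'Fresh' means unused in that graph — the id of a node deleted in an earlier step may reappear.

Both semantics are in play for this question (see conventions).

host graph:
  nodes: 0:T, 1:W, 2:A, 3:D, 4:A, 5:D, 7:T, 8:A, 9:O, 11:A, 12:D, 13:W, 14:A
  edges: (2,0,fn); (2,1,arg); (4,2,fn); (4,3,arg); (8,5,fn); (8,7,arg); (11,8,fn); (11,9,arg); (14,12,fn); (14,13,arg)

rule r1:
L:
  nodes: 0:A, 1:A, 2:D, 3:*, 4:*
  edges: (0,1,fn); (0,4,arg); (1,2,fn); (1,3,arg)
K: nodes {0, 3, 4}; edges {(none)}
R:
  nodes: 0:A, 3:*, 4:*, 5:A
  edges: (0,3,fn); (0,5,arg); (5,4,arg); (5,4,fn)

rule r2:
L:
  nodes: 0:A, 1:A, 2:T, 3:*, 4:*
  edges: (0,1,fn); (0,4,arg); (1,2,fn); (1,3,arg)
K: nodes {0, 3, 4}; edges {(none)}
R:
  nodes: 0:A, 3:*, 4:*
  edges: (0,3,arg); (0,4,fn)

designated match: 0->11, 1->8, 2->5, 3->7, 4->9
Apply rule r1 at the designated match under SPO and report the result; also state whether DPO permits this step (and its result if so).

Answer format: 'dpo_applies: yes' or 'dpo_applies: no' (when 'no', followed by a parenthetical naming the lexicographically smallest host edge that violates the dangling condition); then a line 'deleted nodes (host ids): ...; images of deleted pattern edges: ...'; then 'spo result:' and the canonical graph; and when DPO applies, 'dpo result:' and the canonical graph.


dpo_applies: yes
deleted nodes (host ids): 5, 8; images of deleted pattern edges: (8,5,fn); (8,7,arg); (11,8,fn); (11,9,arg)
spo result:
nodes: 0:T, 1:W, 2:A, 3:D, 4:A, 7:T, 9:O, 11:A, 12:D, 13:W, 14:A, 15:A
edges: (2,0,fn); (2,1,arg); (4,2,fn); (4,3,arg); (11,7,fn); (11,15,arg); (14,12,fn); (14,13,arg); (15,9,arg); (15,9,fn)
dpo result:
nodes: 0:T, 1:W, 2:A, 3:D, 4:A, 7:T, 9:O, 11:A, 12:D, 13:W, 14:A, 15:A
edges: (2,0,fn); (2,1,arg); (4,2,fn); (4,3,arg); (11,7,fn); (11,15,arg); (14,12,fn); (14,13,arg); (15,9,arg); (15,9,fn)


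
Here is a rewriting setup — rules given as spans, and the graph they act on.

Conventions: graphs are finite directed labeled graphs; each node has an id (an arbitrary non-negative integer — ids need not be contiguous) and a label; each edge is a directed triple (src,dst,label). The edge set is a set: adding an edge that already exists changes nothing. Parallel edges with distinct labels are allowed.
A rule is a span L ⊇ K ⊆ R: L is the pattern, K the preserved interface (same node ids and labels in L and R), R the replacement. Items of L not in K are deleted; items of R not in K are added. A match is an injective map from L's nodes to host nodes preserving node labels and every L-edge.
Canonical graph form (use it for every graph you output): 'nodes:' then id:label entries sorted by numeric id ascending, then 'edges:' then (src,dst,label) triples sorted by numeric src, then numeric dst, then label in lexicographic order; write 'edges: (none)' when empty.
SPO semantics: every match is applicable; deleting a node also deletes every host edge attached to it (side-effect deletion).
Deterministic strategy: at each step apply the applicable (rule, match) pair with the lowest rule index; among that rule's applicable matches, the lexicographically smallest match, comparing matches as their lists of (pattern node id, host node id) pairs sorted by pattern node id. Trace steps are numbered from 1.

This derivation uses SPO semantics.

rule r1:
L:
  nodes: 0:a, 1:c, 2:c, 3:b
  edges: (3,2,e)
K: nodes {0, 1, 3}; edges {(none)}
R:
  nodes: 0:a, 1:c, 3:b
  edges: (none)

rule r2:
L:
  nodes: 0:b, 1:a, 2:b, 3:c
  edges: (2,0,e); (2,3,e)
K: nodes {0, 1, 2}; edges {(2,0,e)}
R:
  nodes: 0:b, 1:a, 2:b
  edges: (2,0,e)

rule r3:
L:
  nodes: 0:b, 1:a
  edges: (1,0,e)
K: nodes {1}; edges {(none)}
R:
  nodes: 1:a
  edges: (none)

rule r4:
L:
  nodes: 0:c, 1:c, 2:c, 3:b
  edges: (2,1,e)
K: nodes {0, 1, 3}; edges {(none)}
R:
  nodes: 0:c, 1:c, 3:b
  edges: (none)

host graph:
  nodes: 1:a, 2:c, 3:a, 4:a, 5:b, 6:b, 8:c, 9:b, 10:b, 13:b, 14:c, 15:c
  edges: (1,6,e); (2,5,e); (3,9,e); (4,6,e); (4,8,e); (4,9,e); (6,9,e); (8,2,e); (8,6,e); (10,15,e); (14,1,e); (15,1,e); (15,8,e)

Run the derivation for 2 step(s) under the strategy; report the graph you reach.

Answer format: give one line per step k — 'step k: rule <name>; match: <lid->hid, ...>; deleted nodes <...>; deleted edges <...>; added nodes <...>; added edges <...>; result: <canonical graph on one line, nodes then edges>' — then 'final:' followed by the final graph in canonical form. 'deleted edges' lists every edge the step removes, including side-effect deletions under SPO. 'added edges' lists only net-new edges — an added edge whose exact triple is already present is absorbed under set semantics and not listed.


step 1: rule r1; match: 0->1, 1->2, 2->15, 3->10; deleted nodes 15; deleted edges (10,15,e); (15,1,e); (15,8,e); added nodes (none); added edges (none); result: nodes: 1:a, 2:c, 3:a, 4:a, 5:b, 6:b, 8:c, 9:b, 10:b, 13:b, 14:c edges: (1,6,e); (2,5,e); (3,9,e); (4,6,e); (4,8,e); (4,9,e); (6,9,e); (8,2,e); (8,6,e); (14,1,e)
step 2: rule r3; match: 0->6, 1->1; deleted nodes 6; deleted edges (1,6,e); (4,6,e); (6,9,e); (8,6,e); added nodes (none); added edges (none); result: nodes: 1:a, 2:c, 3:a, 4:a, 5:b, 8:c, 9:b, 10:b, 13:b, 14:c edges: (2,5,e); (3,9,e); (4,8,e); (4,9,e); (8,2,e); (14,1,e)
final:
nodes: 1:a, 2:c, 3:a, 4:a, 5:b, 8:c, 9:b, 10:b, 13:b, 14:c
edges: (2,5,e); (3,9,e); (4,8,e); (4,9,e); (8,2,e); (14,1,e)


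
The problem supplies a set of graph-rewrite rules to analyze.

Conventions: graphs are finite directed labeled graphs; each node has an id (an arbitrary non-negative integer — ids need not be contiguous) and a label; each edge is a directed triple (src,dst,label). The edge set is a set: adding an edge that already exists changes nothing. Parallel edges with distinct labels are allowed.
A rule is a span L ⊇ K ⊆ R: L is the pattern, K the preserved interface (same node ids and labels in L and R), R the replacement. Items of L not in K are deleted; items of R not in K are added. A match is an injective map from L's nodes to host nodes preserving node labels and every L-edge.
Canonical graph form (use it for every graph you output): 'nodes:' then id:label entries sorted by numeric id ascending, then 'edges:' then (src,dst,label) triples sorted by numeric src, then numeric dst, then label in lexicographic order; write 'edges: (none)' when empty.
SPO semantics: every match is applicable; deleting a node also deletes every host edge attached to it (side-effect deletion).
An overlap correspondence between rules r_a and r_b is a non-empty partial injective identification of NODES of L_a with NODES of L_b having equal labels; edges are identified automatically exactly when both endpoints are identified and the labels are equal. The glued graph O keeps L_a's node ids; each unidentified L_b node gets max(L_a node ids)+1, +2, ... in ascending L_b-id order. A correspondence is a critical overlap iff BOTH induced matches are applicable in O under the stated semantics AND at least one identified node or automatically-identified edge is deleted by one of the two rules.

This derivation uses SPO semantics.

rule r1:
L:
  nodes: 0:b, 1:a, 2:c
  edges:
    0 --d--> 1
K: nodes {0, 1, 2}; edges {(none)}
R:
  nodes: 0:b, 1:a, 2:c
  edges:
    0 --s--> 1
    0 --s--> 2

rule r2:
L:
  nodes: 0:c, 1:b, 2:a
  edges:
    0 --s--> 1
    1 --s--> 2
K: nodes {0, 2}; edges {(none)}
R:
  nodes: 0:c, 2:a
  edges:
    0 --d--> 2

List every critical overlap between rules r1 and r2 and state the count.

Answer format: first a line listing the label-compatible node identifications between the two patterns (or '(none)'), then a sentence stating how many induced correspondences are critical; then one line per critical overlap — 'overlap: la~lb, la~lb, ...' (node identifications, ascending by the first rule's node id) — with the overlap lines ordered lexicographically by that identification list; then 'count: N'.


label-compatible node identifications between L(r1) and L(r2): 0~1, 1~2, 2~0
4 of the induced correspondences are critical overlaps of r1 and r2.
overlap: 0~1
overlap: 0~1, 1~2
overlap: 0~1, 1~2, 2~0
overlap: 0~1, 2~0
count: 4


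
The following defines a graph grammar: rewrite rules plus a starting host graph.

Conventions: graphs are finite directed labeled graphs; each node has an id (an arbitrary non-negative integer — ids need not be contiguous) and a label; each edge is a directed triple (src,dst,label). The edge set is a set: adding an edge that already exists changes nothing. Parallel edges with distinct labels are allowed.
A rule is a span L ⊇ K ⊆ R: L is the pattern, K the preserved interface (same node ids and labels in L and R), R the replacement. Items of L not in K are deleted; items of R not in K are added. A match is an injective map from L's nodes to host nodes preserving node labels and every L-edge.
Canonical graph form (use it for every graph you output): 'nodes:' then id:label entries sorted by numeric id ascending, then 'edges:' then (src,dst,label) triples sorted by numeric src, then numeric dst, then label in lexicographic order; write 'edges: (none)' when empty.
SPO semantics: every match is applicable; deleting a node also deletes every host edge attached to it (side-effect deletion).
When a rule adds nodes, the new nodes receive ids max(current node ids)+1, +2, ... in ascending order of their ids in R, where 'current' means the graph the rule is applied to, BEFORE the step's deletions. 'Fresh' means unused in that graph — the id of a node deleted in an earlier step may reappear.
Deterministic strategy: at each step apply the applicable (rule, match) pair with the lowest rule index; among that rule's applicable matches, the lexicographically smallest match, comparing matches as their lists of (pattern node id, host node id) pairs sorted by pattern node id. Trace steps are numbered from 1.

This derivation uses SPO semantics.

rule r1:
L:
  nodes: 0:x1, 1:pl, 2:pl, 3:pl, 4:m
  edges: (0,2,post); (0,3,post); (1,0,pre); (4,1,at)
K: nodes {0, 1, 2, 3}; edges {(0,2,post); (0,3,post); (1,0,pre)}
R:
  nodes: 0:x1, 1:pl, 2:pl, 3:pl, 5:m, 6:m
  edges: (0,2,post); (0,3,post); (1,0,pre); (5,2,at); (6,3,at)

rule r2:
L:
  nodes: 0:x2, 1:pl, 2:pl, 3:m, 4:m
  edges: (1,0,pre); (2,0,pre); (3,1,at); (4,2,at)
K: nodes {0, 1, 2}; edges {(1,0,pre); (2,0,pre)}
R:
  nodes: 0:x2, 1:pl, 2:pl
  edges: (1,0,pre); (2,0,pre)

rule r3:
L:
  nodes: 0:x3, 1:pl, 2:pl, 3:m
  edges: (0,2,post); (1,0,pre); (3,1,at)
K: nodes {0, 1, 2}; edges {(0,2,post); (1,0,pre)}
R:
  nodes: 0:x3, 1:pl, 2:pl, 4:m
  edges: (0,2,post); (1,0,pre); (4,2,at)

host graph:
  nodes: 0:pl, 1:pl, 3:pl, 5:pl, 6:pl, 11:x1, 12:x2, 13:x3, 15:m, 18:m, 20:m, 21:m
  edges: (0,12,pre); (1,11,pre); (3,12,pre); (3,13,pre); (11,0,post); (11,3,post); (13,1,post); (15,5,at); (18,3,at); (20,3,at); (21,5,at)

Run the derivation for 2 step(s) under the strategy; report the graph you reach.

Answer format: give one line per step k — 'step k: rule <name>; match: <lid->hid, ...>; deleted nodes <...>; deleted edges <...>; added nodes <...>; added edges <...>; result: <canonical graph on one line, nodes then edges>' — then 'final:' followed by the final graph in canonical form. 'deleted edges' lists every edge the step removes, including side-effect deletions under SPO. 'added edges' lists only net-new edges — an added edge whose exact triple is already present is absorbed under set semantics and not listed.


step 1: rule r3; match: 0->13, 1->3, 2->1, 3->18; deleted nodes 18; deleted edges (18,3,at); added nodes 22; added edges (22,1,at); result: nodes: 0:pl, 1:pl, 3:pl, 5:pl, 6:pl, 11:x1, 12:x2, 13:x3, 15:m, 20:m, 21:m, 22:m edges: (0,12,pre); (1,11,pre); (3,12,pre); (3,13,pre); (11,0,post); (11,3,post); (13,1,post); (15,5,at); (20,3,at); (21,5,at); (22,1,at)
step 2: rule r1; match: 0->11, 1->1, 2->0, 3->3, 4->22; deleted nodes 22; deleted edges (22,1,at); added nodes 23, 24; added edges (23,0,at); (24,3,at); result: nodes: 0:pl, 1:pl, 3:pl, 5:pl, 6:pl, 11:x1, 12:x2, 13:x3, 15:m, 20:m, 21:m, 23:m, 24:m edges: (0,12,pre); (1,11,pre); (3,12,pre); (3,13,pre); (11,0,post); (11,3,post); (13,1,post); (15,5,at); (20,3,at); (21,5,at); (23,0,at); (24,3,at)
final:
nodes: 0:pl, 1:pl, 3:pl, 5:pl, 6:pl, 11:x1, 12:x2, 13:x3, 15:m, 20:m, 21:m, 23:m, 24:m
edges: (0,12,pre); (1,11,pre); (3,12,pre); (3,13,pre); (11,0,post); (11,3,post); (13,1,post); (15,5,at); (20,3,at); (21,5,at); (23,0,at); (24,3,at)


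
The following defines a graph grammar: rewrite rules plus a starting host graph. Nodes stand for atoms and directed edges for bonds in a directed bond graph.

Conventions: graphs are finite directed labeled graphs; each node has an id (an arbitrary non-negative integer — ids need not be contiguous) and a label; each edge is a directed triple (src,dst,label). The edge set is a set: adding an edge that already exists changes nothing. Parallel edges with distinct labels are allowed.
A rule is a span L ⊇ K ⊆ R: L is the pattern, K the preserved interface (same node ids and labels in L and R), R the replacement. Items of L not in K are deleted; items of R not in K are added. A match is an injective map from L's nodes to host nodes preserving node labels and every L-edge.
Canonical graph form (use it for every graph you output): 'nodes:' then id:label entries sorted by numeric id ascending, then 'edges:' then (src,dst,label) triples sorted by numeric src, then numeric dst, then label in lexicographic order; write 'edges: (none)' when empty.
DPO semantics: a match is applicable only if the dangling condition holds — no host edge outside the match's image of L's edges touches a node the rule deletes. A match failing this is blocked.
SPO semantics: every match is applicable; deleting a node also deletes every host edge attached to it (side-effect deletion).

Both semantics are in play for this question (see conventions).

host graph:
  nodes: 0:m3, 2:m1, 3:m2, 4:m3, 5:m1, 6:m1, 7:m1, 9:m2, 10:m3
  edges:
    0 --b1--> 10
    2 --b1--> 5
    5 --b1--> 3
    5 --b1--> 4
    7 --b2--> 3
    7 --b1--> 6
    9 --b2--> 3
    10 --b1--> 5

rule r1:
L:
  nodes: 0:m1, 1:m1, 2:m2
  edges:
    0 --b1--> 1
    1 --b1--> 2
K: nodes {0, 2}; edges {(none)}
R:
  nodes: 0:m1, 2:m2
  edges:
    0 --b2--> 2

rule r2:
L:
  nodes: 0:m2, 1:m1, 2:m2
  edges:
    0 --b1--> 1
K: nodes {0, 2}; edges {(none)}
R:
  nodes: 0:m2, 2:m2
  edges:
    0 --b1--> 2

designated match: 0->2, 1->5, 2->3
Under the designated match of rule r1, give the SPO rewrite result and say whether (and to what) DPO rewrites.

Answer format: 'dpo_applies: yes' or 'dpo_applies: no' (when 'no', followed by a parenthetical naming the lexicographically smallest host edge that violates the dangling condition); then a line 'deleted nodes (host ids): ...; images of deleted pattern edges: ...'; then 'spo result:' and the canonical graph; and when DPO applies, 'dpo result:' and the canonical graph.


dpo_applies: no
(the rule deletes node 5, which keeps host edge (5,4,b1) outside the match image — the dangling condition fails, DPO blocks; SPO proceeds and side-deletes such edges)
deleted nodes (host ids): 5; images of deleted pattern edges: (2,5,b1); (5,3,b1)
spo result:
nodes: 0:m3, 2:m1, 3:m2, 4:m3, 6:m1, 7:m1, 9:m2, 10:m3
edges: (0,10,b1); (2,3,b2); (7,3,b2); (7,6,b1); (9,3,b2)


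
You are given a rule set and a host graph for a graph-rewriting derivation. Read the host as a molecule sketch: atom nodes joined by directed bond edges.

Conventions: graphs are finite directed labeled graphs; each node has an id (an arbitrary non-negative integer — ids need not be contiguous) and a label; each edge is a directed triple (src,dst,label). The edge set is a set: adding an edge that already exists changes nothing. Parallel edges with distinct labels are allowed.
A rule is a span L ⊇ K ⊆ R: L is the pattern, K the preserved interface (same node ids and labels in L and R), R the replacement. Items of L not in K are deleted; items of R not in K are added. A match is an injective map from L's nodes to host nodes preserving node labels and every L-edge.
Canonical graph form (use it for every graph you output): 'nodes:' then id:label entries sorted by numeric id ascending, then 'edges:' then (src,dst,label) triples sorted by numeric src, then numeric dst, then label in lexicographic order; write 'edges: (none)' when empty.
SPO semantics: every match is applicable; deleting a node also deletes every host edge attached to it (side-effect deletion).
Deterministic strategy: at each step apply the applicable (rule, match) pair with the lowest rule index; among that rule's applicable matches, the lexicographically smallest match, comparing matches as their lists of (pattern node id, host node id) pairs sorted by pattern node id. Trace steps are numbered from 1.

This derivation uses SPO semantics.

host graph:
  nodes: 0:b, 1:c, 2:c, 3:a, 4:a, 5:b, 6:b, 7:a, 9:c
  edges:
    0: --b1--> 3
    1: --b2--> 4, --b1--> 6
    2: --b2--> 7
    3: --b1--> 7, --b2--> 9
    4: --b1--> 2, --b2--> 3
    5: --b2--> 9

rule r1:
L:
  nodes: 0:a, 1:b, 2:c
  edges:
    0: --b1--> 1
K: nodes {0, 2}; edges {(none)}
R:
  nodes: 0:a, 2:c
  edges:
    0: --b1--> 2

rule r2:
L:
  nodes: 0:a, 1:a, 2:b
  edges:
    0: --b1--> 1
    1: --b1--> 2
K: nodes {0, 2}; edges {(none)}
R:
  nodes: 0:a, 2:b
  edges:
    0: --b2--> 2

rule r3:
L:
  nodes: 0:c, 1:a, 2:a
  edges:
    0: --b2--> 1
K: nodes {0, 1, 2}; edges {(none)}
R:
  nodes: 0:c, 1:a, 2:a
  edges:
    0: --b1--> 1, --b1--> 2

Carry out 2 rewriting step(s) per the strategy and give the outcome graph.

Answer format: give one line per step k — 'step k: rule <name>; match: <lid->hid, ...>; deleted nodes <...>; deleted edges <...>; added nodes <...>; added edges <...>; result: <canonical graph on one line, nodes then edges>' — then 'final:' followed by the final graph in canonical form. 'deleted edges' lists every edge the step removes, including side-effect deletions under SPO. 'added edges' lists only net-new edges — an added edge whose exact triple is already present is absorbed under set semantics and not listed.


step 1: rule r3; match: 0->1, 1->4, 2->3; deleted nodes (none); deleted edges (1,4,b2); added nodes (none); added edges (1,3,b1); (1,4,b1); result: nodes: 0:b, 1:c, 2:c, 3:a, 4:a, 5:b, 6:b, 7:a, 9:c edges: (0,3,b1); (1,3,b1); (1,4,b1); (1,6,b1); (2,7,b2); (3,7,b1); (3,9,b2); (4,2,b1); (4,3,b2); (5,9,b2)
step 2: rule r3; match: 0->2, 1->7, 2->3; deleted nodes (none); deleted edges (2,7,b2); added nodes (none); added edges (2,3,b1); (2,7,b1); result: nodes: 0:b, 1:c, 2:c, 3:a, 4:a, 5:b, 6:b, 7:a, 9:c edges: (0,3,b1); (1,3,b1); (1,4,b1); (1,6,b1); (2,3,b1); (2,7,b1); (3,7,b1); (3,9,b2); (4,2,b1); (4,3,b2); (5,9,b2)
final:
nodes: 0:b, 1:c, 2:c, 3:a, 4:a, 5:b, 6:b, 7:a, 9:c
edges: (0,3,b1); (1,3,b1); (1,4,b1); (1,6,b1); (2,3,b1); (2,7,b1); (3,7,b1); (3,9,b2); (4,2,b1); (4,3,b2); (5,9,b2)


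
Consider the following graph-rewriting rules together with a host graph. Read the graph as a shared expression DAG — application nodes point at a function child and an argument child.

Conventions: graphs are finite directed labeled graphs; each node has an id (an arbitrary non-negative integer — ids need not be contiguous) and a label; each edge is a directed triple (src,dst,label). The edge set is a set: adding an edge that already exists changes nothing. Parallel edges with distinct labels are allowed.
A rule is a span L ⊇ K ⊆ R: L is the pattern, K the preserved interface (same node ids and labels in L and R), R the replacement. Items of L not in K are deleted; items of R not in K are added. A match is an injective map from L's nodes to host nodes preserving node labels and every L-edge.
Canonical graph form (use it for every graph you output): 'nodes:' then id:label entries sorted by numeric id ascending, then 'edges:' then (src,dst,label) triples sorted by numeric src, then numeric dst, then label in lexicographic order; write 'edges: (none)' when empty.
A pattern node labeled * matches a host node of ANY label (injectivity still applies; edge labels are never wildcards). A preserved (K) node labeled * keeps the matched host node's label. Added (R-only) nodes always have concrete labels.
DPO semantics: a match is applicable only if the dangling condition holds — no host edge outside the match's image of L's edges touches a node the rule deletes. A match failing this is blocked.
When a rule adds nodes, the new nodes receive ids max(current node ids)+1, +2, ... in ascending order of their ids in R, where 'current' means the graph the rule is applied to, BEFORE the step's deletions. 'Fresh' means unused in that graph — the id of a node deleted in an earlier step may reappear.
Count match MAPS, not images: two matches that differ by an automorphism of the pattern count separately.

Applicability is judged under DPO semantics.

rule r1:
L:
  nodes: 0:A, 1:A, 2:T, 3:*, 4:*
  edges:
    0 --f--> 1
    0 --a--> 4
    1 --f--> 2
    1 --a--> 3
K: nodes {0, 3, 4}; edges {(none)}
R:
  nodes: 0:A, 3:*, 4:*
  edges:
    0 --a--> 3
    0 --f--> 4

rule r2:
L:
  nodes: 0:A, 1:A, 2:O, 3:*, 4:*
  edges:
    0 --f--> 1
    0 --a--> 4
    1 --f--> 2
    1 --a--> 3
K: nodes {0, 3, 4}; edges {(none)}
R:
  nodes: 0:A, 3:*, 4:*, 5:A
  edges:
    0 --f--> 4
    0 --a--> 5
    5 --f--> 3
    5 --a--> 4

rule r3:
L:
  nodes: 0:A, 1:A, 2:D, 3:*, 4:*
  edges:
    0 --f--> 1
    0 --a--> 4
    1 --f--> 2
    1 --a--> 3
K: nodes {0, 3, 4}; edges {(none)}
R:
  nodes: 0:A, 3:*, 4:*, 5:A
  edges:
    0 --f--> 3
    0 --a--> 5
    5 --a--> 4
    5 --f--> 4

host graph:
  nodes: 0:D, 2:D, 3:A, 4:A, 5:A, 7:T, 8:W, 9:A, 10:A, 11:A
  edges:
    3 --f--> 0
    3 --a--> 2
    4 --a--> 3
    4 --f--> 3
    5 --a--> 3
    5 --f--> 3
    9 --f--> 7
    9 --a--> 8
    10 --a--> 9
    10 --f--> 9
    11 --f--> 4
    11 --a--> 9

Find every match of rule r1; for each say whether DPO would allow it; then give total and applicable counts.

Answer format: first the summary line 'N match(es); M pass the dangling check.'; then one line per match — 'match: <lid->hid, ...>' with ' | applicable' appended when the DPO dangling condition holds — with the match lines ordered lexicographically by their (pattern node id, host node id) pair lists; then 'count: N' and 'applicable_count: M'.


0 match(es); 0 pass the dangling check.
count: 0
applicable_count: 0


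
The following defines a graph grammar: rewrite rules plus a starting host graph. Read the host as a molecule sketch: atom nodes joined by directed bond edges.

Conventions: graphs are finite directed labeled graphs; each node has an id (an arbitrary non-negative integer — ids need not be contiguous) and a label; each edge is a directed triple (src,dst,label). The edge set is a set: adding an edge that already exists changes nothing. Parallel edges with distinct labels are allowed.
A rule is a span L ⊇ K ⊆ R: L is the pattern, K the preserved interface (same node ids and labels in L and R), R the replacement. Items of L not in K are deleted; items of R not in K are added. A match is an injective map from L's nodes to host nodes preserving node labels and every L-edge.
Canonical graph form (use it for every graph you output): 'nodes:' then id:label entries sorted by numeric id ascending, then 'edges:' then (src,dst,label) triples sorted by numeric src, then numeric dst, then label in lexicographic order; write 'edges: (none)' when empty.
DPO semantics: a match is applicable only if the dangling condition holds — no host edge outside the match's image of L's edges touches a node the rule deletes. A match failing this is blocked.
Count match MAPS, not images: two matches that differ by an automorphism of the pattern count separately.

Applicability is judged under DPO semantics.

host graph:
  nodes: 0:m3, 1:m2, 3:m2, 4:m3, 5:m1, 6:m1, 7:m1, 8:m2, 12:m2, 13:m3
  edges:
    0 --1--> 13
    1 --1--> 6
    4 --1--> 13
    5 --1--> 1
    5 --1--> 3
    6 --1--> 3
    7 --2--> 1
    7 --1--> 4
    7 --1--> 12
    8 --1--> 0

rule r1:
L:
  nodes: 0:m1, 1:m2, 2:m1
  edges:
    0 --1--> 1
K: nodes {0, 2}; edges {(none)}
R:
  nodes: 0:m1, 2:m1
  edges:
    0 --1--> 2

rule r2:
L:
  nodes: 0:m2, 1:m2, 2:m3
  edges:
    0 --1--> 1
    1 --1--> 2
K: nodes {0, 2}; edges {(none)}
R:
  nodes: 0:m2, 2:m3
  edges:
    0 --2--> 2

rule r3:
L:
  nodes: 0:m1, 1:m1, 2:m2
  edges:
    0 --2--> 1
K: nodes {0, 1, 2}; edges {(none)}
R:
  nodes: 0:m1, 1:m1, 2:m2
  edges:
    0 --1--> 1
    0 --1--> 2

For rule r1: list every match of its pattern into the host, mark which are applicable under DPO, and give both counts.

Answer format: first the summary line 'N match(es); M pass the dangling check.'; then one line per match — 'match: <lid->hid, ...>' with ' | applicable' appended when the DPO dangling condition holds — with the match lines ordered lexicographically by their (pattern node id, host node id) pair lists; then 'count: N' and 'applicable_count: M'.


8 match(es); 2 pass the dangling check.
match: 0->5, 1->1, 2->6
match: 0->5, 1->1, 2->7
match: 0->5, 1->3, 2->6
match: 0->5, 1->3, 2->7
match: 0->6, 1->3, 2->5
match: 0->6, 1->3, 2->7
match: 0->7, 1->12, 2->5 | applicable
match: 0->7, 1->12, 2->6 | applicable
count: 8
applicable_count: 2


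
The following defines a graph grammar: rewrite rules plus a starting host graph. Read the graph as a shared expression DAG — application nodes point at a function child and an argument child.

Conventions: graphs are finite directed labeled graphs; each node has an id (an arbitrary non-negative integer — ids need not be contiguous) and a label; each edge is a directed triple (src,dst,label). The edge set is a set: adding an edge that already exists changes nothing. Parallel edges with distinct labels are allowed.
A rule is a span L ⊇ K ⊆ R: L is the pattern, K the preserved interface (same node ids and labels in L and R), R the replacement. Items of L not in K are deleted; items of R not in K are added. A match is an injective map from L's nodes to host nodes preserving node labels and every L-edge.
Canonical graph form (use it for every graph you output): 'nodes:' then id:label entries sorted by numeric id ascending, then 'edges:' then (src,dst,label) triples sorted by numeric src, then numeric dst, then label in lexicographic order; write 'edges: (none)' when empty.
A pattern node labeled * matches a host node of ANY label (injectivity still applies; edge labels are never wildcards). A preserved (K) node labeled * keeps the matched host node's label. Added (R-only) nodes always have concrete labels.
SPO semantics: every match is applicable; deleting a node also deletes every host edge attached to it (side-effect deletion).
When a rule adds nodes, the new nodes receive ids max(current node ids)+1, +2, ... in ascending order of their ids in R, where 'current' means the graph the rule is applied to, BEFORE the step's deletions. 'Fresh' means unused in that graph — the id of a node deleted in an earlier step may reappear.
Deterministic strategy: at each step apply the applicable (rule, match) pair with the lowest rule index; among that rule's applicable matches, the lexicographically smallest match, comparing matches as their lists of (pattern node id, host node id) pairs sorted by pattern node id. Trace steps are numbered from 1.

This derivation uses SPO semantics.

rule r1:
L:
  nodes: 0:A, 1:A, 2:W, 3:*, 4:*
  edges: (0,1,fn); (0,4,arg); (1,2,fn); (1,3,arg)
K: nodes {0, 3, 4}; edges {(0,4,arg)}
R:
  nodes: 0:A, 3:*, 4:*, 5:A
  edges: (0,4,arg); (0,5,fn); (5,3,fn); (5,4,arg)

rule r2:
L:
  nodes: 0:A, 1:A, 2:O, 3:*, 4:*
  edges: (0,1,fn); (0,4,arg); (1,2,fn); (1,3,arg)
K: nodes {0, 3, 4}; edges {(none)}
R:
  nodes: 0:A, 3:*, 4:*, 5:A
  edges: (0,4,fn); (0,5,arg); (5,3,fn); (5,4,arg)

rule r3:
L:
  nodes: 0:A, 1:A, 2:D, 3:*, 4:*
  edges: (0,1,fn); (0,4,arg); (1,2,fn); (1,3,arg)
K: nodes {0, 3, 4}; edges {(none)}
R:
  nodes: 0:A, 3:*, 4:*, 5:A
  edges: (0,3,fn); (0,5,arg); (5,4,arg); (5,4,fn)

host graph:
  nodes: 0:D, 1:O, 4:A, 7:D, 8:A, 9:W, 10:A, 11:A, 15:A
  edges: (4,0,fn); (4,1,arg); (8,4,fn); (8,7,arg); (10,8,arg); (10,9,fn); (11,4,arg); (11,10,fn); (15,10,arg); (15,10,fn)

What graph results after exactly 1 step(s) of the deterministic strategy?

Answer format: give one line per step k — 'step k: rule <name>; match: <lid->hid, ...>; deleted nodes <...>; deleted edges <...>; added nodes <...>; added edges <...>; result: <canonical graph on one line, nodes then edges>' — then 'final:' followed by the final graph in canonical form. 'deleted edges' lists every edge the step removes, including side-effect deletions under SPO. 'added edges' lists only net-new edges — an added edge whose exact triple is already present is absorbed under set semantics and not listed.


step 1: rule r1; match: 0->11, 1->10, 2->9, 3->8, 4->4; deleted nodes 9, 10; deleted edges (10,8,arg); (10,9,fn); (11,10,fn); (15,10,arg); (15,10,fn); added nodes 16; added edges (11,16,fn); (16,4,arg); (16,8,fn); result: nodes: 0:D, 1:O, 4:A, 7:D, 8:A, 11:A, 15:A, 16:A edges: (4,0,fn); (4,1,arg); (8,4,fn); (8,7,arg); (11,4,arg); (11,16,fn); (16,4,arg); (16,8,fn)
final:
nodes: 0:D, 1:O, 4:A, 7:D, 8:A, 11:A, 15:A, 16:A
edges: (4,0,fn); (4,1,arg); (8,4,fn); (8,7,arg); (11,4,arg); (11,16,fn); (16,4,arg); (16,8,fn)
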